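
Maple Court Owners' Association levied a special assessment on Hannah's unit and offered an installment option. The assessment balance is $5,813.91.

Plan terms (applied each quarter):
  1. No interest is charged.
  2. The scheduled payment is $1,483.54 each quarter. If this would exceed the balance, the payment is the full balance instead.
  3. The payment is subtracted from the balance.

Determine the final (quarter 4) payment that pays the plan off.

$1,363.29

Quarter 1: opening $5,813.91; payment $1,483.54; balance $4,330.37
Quarter 2: opening $4,330.37; payment $1,483.54; balance $2,846.83
Quarter 3: opening $2,846.83; payment $1,483.54; balance $1,363.29
Quarter 4: opening $1,363.29; payment $1,363.29; balance $0.00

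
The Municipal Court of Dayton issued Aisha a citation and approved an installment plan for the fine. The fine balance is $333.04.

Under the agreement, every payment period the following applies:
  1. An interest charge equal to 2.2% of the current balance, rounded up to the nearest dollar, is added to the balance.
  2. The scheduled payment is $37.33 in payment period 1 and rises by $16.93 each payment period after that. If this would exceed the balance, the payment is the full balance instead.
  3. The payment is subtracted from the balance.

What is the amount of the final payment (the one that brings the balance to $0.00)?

# | Opening | Interest | Payment | End bal
1 | $333.04 | $8.00 | $37.33 | $303.71
2 | $303.71 | $7.00 | $54.26 | $256.45
3 | $256.45 | $6.00 | $71.19 | $191.26
4 | $191.26 | $5.00 | $88.12 | $108.14
5 | $108.14 | $3.00 | $105.05 | $6.09
6 | $6.09 | $1.00 | $7.09 | $0.00

$7.09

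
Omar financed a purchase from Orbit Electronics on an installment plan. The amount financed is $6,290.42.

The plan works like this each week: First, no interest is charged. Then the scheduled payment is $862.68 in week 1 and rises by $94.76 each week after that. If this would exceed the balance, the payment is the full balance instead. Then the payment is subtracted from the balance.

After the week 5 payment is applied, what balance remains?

# | Opening | Payment | End bal
1 | $6,290.42 | $862.68 | $5,427.74
2 | $5,427.74 | $957.44 | $4,470.30
3 | $4,470.30 | $1,052.20 | $3,418.10
4 | $3,418.10 | $1,146.96 | $2,271.14
5 | $2,271.14 | $1,241.72 | $1,029.42

$1,029.42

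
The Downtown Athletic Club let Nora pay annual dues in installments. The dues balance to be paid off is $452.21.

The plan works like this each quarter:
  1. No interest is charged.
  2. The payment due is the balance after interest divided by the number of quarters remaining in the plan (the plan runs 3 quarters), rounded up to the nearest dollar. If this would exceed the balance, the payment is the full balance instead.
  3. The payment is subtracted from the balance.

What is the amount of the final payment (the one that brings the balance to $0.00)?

Quarter 1: $452.21 − $151.00 → $301.21
Quarter 2: $301.21 − $151.00 → $150.21
Quarter 3: $150.21 − $150.21 → $0.00

$150.21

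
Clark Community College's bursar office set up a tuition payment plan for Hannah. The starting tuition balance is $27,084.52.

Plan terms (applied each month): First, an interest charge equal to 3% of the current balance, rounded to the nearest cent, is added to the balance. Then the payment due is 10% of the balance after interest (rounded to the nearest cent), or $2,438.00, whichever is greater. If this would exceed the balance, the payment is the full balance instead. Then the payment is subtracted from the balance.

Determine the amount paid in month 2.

Month 1: opening $27,084.52; interest $812.54 → $27,897.06; payment $2,789.71; balance $25,107.35
Month 2: opening $25,107.35; interest $753.22 → $25,860.57; payment $2,586.06; balance $23,274.51

$2,586.06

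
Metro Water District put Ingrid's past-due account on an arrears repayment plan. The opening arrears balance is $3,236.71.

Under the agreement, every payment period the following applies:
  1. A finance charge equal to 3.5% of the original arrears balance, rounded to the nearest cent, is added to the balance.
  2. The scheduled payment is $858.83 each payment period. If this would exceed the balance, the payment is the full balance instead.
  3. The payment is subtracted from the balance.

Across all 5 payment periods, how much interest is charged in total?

$566.40

# | Opening | Interest | Payment | End bal
1 | $3,236.71 | $113.28 | $858.83 | $2,491.16
2 | $2,491.16 | $113.28 | $858.83 | $1,745.61
3 | $1,745.61 | $113.28 | $858.83 | $1,000.06
4 | $1,000.06 | $113.28 | $858.83 | $254.51
5 | $254.51 | $113.28 | $367.79 | $0.00
Total interest: $113.28 + $113.28 + $113.28 + $113.28 + $113.28 = $566.40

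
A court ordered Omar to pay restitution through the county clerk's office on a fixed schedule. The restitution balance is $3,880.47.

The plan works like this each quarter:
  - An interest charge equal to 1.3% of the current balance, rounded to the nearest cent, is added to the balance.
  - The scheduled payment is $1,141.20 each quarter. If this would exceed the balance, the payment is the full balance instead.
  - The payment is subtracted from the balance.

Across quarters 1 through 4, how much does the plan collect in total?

$3,996.44

Quarter 1: $3,880.47 +$50.45 interest = $3,930.92; pay $1,141.20 → $2,789.72
Quarter 2: $2,789.72 +$36.27 interest = $2,825.99; pay $1,141.20 → $1,684.79
Quarter 3: $1,684.79 +$21.90 interest = $1,706.69; pay $1,141.20 → $565.49
Quarter 4: $565.49 +$7.35 interest = $572.84; pay $572.84 → $0.00
Total paid: $3,996.44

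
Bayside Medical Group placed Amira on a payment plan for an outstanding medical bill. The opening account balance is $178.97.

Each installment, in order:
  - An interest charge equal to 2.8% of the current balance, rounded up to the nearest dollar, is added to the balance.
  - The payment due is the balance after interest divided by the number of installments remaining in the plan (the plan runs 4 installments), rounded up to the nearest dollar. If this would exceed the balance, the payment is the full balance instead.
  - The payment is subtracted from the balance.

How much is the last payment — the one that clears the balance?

Installment 1: opening $178.97; interest $6.00 → $184.97; payment $47.00; balance $137.97
Installment 2: opening $137.97; interest $4.00 → $141.97; payment $48.00; balance $93.97
Installment 3: opening $93.97; interest $3.00 → $96.97; payment $49.00; balance $47.97
Installment 4: opening $47.97; interest $2.00 → $49.97; payment $49.97; balance $0.00

$49.97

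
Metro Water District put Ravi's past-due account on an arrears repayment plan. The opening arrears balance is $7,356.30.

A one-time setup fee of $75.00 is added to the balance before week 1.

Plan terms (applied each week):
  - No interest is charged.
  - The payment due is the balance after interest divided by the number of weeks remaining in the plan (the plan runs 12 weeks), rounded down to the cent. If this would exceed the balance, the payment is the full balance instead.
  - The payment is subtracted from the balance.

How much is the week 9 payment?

# | Opening | Payment | End bal
1 | $7,431.30 | $619.27 | $6,812.03
2 | $6,812.03 | $619.27 | $6,192.76
3 | $6,192.76 | $619.27 | $5,573.49
4 | $5,573.49 | $619.27 | $4,954.22
5 | $4,954.22 | $619.27 | $4,334.95
6 | $4,334.95 | $619.27 | $3,715.68
7 | $3,715.68 | $619.28 | $3,096.40
8 | $3,096.40 | $619.28 | $2,477.12
9 | $2,477.12 | $619.28 | $1,857.84

$619.28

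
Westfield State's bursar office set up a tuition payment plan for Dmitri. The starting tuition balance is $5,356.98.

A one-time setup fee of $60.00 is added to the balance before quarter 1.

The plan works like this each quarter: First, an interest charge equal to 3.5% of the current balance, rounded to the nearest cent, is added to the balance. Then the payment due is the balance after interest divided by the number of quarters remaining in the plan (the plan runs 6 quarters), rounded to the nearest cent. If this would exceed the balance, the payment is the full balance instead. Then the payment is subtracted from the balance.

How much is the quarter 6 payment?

Quarter 1: $5,416.98 +$189.59 interest = $5,606.57; pay $934.43 → $4,672.14
Quarter 2: $4,672.14 +$163.52 interest = $4,835.66; pay $967.13 → $3,868.53
Quarter 3: $3,868.53 +$135.40 interest = $4,003.93; pay $1,000.98 → $3,002.95
Quarter 4: $3,002.95 +$105.10 interest = $3,108.05; pay $1,036.02 → $2,072.03
Quarter 5: $2,072.03 +$72.52 interest = $2,144.55; pay $1,072.28 → $1,072.27
Quarter 6: $1,072.27 +$37.53 interest = $1,109.80; pay $1,109.80 → $0.00

$1,109.80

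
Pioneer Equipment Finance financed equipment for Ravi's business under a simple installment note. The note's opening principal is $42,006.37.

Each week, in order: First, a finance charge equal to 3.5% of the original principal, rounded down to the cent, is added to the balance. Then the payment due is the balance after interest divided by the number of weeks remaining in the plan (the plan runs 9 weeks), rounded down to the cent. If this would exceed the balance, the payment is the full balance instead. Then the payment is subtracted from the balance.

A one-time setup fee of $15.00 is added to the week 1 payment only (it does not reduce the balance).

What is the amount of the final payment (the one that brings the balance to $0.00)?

# | Opening | Interest | Payment | Fee | End bal
1 | $42,006.37 | $1,470.22 | $4,830.73 | $15.00 | $38,645.86
2 | $38,645.86 | $1,470.22 | $5,014.51 | — | $35,101.57
3 | $35,101.57 | $1,470.22 | $5,224.54 | — | $31,347.25
4 | $31,347.25 | $1,470.22 | $5,469.57 | — | $27,347.90
5 | $27,347.90 | $1,470.22 | $5,763.62 | — | $23,054.50
6 | $23,054.50 | $1,470.22 | $6,131.18 | — | $18,393.54
7 | $18,393.54 | $1,470.22 | $6,621.25 | — | $13,242.51
8 | $13,242.51 | $1,470.22 | $7,356.36 | — | $7,356.37
9 | $7,356.37 | $1,470.22 | $8,826.59 | — | $0.00

$8,826.59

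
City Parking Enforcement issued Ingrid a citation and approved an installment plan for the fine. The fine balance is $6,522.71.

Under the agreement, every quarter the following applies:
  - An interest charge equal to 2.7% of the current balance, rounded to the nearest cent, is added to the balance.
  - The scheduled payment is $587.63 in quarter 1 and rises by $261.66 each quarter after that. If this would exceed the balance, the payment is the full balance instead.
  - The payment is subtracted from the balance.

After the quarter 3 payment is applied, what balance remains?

Quarter 1: $6,522.71 +$176.11 interest = $6,698.82; pay $587.63 → $6,111.19
Quarter 2: $6,111.19 +$165.00 interest = $6,276.19; pay $849.29 → $5,426.90
Quarter 3: $5,426.90 +$146.53 interest = $5,573.43; pay $1,110.95 → $4,462.48

$4,462.48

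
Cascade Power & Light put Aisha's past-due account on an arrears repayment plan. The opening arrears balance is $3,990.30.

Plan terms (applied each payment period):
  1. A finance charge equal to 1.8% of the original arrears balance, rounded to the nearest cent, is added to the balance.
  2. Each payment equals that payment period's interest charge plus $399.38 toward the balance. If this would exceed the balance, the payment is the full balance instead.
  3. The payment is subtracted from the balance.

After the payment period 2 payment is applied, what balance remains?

Payment period 1: opening $3,990.30; interest $71.83 → $4,062.13; payment $471.21; balance $3,590.92
Payment period 2: opening $3,590.92; interest $71.83 → $3,662.75; payment $471.21; balance $3,191.54

$3,191.54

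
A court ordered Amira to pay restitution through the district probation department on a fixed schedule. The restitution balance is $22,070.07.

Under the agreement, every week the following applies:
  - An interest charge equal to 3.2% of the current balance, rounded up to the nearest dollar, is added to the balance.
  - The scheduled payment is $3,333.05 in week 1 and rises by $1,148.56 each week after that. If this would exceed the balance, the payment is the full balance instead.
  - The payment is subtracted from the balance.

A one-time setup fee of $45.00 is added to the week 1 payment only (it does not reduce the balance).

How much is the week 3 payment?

$5,630.17

Week 1: $22,070.07 +$707.00 interest = $22,777.07; pay $3,333.05 (+ $45.00 fee) → $19,444.02
Week 2: $19,444.02 +$623.00 interest = $20,067.02; pay $4,481.61 → $15,585.41
Week 3: $15,585.41 +$499.00 interest = $16,084.41; pay $5,630.17 → $10,454.24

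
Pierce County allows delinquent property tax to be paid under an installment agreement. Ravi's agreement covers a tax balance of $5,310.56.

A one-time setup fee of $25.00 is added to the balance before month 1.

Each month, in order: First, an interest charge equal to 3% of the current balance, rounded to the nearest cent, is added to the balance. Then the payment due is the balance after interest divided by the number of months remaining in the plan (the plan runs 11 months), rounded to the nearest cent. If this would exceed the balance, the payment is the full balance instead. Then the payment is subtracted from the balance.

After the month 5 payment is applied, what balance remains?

Month 1: $5,335.56 +$160.07 interest = $5,495.63; pay $499.60 → $4,996.03
Month 2: $4,996.03 +$149.88 interest = $5,145.91; pay $514.59 → $4,631.32
Month 3: $4,631.32 +$138.94 interest = $4,770.26; pay $530.03 → $4,240.23
Month 4: $4,240.23 +$127.21 interest = $4,367.44; pay $545.93 → $3,821.51
Month 5: $3,821.51 +$114.65 interest = $3,936.16; pay $562.31 → $3,373.85

$3,373.85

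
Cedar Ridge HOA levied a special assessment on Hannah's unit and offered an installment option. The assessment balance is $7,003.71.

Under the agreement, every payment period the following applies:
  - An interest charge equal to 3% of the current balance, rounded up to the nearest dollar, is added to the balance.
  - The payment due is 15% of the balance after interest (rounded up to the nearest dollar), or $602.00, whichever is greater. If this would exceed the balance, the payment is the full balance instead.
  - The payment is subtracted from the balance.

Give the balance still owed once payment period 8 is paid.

$2,077.71

# | Opening | Interest | Payment | End bal
1 | $7,003.71 | $211.00 | $1,083.00 | $6,131.71
2 | $6,131.71 | $184.00 | $948.00 | $5,367.71
3 | $5,367.71 | $162.00 | $830.00 | $4,699.71
4 | $4,699.71 | $141.00 | $727.00 | $4,113.71
5 | $4,113.71 | $124.00 | $636.00 | $3,601.71
6 | $3,601.71 | $109.00 | $602.00 | $3,108.71
7 | $3,108.71 | $94.00 | $602.00 | $2,600.71
8 | $2,600.71 | $79.00 | $602.00 | $2,077.71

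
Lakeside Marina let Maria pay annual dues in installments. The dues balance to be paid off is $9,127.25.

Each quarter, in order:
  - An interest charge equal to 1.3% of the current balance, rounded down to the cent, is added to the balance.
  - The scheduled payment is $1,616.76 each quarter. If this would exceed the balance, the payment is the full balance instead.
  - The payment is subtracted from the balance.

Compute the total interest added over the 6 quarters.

# | Opening | Interest | Payment | End bal
1 | $9,127.25 | $118.65 | $1,616.76 | $7,629.14
2 | $7,629.14 | $99.17 | $1,616.76 | $6,111.55
3 | $6,111.55 | $79.45 | $1,616.76 | $4,574.24
4 | $4,574.24 | $59.46 | $1,616.76 | $3,016.94
5 | $3,016.94 | $39.22 | $1,616.76 | $1,439.40
6 | $1,439.40 | $18.71 | $1,458.11 | $0.00
Total interest: $118.65 + $99.17 + $79.45 + $59.46 + $39.22 + $18.71 = $414.66

$414.66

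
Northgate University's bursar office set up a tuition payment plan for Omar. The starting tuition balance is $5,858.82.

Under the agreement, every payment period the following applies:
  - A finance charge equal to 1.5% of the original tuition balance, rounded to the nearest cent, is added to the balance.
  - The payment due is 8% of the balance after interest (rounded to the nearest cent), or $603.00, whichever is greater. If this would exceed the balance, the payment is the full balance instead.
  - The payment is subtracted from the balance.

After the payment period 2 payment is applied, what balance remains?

Payment period 1: opening $5,858.82; interest $87.88 → $5,946.70; payment $603.00; balance $5,343.70
Payment period 2: opening $5,343.70; interest $87.88 → $5,431.58; payment $603.00; balance $4,828.58

$4,828.58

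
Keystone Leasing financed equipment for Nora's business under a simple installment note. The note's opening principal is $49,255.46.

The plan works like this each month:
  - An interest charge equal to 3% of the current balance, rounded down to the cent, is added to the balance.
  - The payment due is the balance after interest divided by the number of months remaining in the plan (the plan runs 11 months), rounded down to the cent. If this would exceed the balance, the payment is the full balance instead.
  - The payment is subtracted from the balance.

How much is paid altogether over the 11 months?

# | Opening | Interest | Payment | End bal
1 | $49,255.46 | $1,477.66 | $4,612.10 | $46,121.02
2 | $46,121.02 | $1,383.63 | $4,750.46 | $42,754.19
3 | $42,754.19 | $1,282.62 | $4,892.97 | $39,143.84
4 | $39,143.84 | $1,174.31 | $5,039.76 | $35,278.39
5 | $35,278.39 | $1,058.35 | $5,190.96 | $31,145.78
6 | $31,145.78 | $934.37 | $5,346.69 | $26,733.46
7 | $26,733.46 | $802.00 | $5,507.09 | $22,028.37
8 | $22,028.37 | $660.85 | $5,672.30 | $17,016.92
9 | $17,016.92 | $510.50 | $5,842.47 | $11,684.95
10 | $11,684.95 | $350.54 | $6,017.74 | $6,017.75
11 | $6,017.75 | $180.53 | $6,198.28 | $0.00
Total paid: $59,070.82

$59,070.82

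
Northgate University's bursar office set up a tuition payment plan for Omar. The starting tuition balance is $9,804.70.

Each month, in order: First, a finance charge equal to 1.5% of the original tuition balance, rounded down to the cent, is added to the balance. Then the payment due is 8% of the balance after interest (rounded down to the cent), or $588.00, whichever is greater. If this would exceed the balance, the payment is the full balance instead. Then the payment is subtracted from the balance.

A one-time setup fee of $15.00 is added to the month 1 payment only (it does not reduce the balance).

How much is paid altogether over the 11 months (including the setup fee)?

$7,044.34

Month 1: opening $9,804.70; interest $147.07 → $9,951.77; payment $796.14 (+ $15.00 fee); balance $9,155.63
Month 2: opening $9,155.63; interest $147.07 → $9,302.70; payment $744.21; balance $8,558.49
Month 3: opening $8,558.49; interest $147.07 → $8,705.56; payment $696.44; balance $8,009.12
Month 4: opening $8,009.12; interest $147.07 → $8,156.19; payment $652.49; balance $7,503.70
Month 5: opening $7,503.70; interest $147.07 → $7,650.77; payment $612.06; balance $7,038.71
Month 6: opening $7,038.71; interest $147.07 → $7,185.78; payment $588.00; balance $6,597.78
Month 7: opening $6,597.78; interest $147.07 → $6,744.85; payment $588.00; balance $6,156.85
Month 8: opening $6,156.85; interest $147.07 → $6,303.92; payment $588.00; balance $5,715.92
Month 9: opening $5,715.92; interest $147.07 → $5,862.99; payment $588.00; balance $5,274.99
Month 10: opening $5,274.99; interest $147.07 → $5,422.06; payment $588.00; balance $4,834.06
Month 11: opening $4,834.06; interest $147.07 → $4,981.13; payment $588.00; balance $4,393.13
Total paid: $7,044.34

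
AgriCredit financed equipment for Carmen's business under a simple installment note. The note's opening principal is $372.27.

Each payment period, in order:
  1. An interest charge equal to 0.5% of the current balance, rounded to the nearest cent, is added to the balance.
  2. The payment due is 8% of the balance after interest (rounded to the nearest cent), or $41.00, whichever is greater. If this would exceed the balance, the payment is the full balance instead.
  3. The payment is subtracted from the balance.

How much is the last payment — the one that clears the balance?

$12.95

Payment period 1: opening $372.27; interest $1.86 → $374.13; payment $41.00; balance $333.13
Payment period 2: opening $333.13; interest $1.67 → $334.80; payment $41.00; balance $293.80
Payment period 3: opening $293.80; interest $1.47 → $295.27; payment $41.00; balance $254.27
Payment period 4: opening $254.27; interest $1.27 → $255.54; payment $41.00; balance $214.54
Payment period 5: opening $214.54; interest $1.07 → $215.61; payment $41.00; balance $174.61
Payment period 6: opening $174.61; interest $0.87 → $175.48; payment $41.00; balance $134.48
Payment period 7: opening $134.48; interest $0.67 → $135.15; payment $41.00; balance $94.15
Payment period 8: opening $94.15; interest $0.47 → $94.62; payment $41.00; balance $53.62
Payment period 9: opening $53.62; interest $0.27 → $53.89; payment $41.00; balance $12.89
Payment period 10: opening $12.89; interest $0.06 → $12.95; payment $12.95; balance $0.00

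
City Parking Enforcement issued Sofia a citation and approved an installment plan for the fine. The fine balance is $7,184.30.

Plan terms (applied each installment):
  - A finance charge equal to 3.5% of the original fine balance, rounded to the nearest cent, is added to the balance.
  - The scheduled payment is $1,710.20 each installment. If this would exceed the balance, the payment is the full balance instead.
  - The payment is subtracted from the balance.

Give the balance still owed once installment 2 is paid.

$4,266.80

# | Opening | Interest | Payment | End bal
1 | $7,184.30 | $251.45 | $1,710.20 | $5,725.55
2 | $5,725.55 | $251.45 | $1,710.20 | $4,266.80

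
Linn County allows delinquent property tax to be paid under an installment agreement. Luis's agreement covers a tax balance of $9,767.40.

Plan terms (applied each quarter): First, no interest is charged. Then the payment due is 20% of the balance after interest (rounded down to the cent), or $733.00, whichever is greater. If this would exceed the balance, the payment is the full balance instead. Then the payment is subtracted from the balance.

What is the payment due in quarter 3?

Quarter 1: $9,767.40 − $1,953.48 → $7,813.92
Quarter 2: $7,813.92 − $1,562.78 → $6,251.14
Quarter 3: $6,251.14 − $1,250.22 → $5,000.92

$1,250.22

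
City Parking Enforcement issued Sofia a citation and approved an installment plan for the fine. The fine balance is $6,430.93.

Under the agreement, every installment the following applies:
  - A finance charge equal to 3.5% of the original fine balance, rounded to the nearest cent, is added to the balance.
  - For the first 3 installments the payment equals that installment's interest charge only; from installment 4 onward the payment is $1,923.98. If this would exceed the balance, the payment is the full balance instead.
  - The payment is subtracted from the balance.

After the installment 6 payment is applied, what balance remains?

$1,334.23

Installment 1: $6,430.93 +$225.08 interest = $6,656.01; pay $225.08 → $6,430.93
Installment 2: $6,430.93 +$225.08 interest = $6,656.01; pay $225.08 → $6,430.93
Installment 3: $6,430.93 +$225.08 interest = $6,656.01; pay $225.08 → $6,430.93
Installment 4: $6,430.93 +$225.08 interest = $6,656.01; pay $1,923.98 → $4,732.03
Installment 5: $4,732.03 +$225.08 interest = $4,957.11; pay $1,923.98 → $3,033.13
Installment 6: $3,033.13 +$225.08 interest = $3,258.21; pay $1,923.98 → $1,334.23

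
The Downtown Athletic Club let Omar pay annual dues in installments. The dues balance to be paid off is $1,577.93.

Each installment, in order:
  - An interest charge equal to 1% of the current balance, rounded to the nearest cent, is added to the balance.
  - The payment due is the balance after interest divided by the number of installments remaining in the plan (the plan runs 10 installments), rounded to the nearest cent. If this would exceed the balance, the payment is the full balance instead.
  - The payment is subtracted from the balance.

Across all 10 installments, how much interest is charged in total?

$89.45

Installment 1: opening $1,577.93; interest $15.78 → $1,593.71; payment $159.37; balance $1,434.34
Installment 2: opening $1,434.34; interest $14.34 → $1,448.68; payment $160.96; balance $1,287.72
Installment 3: opening $1,287.72; interest $12.88 → $1,300.60; payment $162.58; balance $1,138.02
Installment 4: opening $1,138.02; interest $11.38 → $1,149.40; payment $164.20; balance $985.20
Installment 5: opening $985.20; interest $9.85 → $995.05; payment $165.84; balance $829.21
Installment 6: opening $829.21; interest $8.29 → $837.50; payment $167.50; balance $670.00
Installment 7: opening $670.00; interest $6.70 → $676.70; payment $169.18; balance $507.52
Installment 8: opening $507.52; interest $5.08 → $512.60; payment $170.87; balance $341.73
Installment 9: opening $341.73; interest $3.42 → $345.15; payment $172.58; balance $172.57
Installment 10: opening $172.57; interest $1.73 → $174.30; payment $174.30; balance $0.00
Total interest: $15.78 + $14.34 + $12.88 + $11.38 + $9.85 + $8.29 + $6.70 + $5.08 + $3.42 + $1.73 = $89.45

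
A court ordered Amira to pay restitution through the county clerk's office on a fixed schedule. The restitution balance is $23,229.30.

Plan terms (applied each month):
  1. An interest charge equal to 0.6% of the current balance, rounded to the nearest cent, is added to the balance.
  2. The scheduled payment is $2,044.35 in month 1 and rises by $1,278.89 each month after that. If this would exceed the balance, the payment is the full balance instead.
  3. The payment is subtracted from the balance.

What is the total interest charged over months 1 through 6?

$509.27

Month 1: opening $23,229.30; interest $139.38 → $23,368.68; payment $2,044.35; balance $21,324.33
Month 2: opening $21,324.33; interest $127.95 → $21,452.28; payment $3,323.24; balance $18,129.04
Month 3: opening $18,129.04; interest $108.77 → $18,237.81; payment $4,602.13; balance $13,635.68
Month 4: opening $13,635.68; interest $81.81 → $13,717.49; payment $5,881.02; balance $7,836.47
Month 5: opening $7,836.47; interest $47.02 → $7,883.49; payment $7,159.91; balance $723.58
Month 6: opening $723.58; interest $4.34 → $727.92; payment $727.92; balance $0.00
Total interest: $139.38 + $127.95 + $108.77 + $81.81 + $47.02 + $4.34 = $509.27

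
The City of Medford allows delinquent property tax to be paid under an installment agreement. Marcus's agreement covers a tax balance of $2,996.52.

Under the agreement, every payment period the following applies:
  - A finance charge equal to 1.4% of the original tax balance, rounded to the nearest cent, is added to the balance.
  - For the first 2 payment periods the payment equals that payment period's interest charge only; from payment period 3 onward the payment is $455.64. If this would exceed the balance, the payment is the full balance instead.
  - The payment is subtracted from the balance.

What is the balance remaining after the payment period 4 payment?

$2,169.14

Payment period 1: $2,996.52 +$41.95 interest = $3,038.47; pay $41.95 → $2,996.52
Payment period 2: $2,996.52 +$41.95 interest = $3,038.47; pay $41.95 → $2,996.52
Payment period 3: $2,996.52 +$41.95 interest = $3,038.47; pay $455.64 → $2,582.83
Payment period 4: $2,582.83 +$41.95 interest = $2,624.78; pay $455.64 → $2,169.14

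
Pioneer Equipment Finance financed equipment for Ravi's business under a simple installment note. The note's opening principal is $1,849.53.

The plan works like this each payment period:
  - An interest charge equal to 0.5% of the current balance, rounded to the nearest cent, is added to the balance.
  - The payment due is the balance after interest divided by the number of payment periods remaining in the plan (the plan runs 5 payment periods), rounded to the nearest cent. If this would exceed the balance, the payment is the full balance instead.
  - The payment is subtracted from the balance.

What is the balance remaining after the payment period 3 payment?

$750.96

Payment period 1: opening $1,849.53; interest $9.25 → $1,858.78; payment $371.76; balance $1,487.02
Payment period 2: opening $1,487.02; interest $7.44 → $1,494.46; payment $373.62; balance $1,120.84
Payment period 3: opening $1,120.84; interest $5.60 → $1,126.44; payment $375.48; balance $750.96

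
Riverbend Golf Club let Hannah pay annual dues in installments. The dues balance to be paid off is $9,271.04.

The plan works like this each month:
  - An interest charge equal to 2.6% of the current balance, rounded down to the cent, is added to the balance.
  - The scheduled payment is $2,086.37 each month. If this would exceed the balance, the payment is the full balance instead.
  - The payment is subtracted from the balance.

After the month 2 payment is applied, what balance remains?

$5,532.40

Month 1: opening $9,271.04; interest $241.04 → $9,512.08; payment $2,086.37; balance $7,425.71
Month 2: opening $7,425.71; interest $193.06 → $7,618.77; payment $2,086.37; balance $5,532.40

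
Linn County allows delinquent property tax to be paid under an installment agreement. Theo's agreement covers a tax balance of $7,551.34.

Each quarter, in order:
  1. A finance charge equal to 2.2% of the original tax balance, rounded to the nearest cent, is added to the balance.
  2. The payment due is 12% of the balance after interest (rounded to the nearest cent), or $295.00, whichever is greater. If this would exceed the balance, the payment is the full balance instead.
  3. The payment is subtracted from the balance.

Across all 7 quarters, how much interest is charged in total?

$1,162.91

# | Opening | Interest | Payment | End bal
1 | $7,551.34 | $166.13 | $926.10 | $6,791.37
2 | $6,791.37 | $166.13 | $834.90 | $6,122.60
3 | $6,122.60 | $166.13 | $754.65 | $5,534.08
4 | $5,534.08 | $166.13 | $684.03 | $5,016.18
5 | $5,016.18 | $166.13 | $621.88 | $4,560.43
6 | $4,560.43 | $166.13 | $567.19 | $4,159.37
7 | $4,159.37 | $166.13 | $519.06 | $3,806.44
Total interest: $166.13 + $166.13 + $166.13 + $166.13 + $166.13 + $166.13 + $166.13 = $1,162.91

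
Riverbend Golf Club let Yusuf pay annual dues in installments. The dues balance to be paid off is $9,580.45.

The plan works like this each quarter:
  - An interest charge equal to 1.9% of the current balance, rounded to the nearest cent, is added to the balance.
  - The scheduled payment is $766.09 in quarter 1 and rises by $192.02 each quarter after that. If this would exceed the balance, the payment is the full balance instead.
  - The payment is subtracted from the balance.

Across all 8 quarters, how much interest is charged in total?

$924.18

# | Opening | Interest | Payment | End bal
1 | $9,580.45 | $182.03 | $766.09 | $8,996.39
2 | $8,996.39 | $170.93 | $958.11 | $8,209.21
3 | $8,209.21 | $155.97 | $1,150.13 | $7,215.05
4 | $7,215.05 | $137.09 | $1,342.15 | $6,009.99
5 | $6,009.99 | $114.19 | $1,534.17 | $4,590.01
6 | $4,590.01 | $87.21 | $1,726.19 | $2,951.03
7 | $2,951.03 | $56.07 | $1,918.21 | $1,088.89
8 | $1,088.89 | $20.69 | $1,109.58 | $0.00
Total interest: $182.03 + $170.93 + $155.97 + $137.09 + $114.19 + $87.21 + $56.07 + $20.69 = $924.18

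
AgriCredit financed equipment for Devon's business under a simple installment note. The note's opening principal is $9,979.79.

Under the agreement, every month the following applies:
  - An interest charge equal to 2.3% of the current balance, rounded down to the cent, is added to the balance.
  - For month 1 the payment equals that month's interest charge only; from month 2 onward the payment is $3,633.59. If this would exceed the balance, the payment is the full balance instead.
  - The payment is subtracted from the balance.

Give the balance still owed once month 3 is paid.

$3,093.38

# | Opening | Interest | Payment | End bal
1 | $9,979.79 | $229.53 | $229.53 | $9,979.79
2 | $9,979.79 | $229.53 | $3,633.59 | $6,575.73
3 | $6,575.73 | $151.24 | $3,633.59 | $3,093.38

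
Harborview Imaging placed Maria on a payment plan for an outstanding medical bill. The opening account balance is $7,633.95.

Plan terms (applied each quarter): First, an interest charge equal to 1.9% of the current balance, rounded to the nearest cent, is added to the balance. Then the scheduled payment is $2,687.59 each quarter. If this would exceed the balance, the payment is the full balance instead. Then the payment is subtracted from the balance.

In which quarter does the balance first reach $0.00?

Quarter 1: opening $7,633.95; interest $145.05 → $7,779.00; payment $2,687.59; balance $5,091.41
Quarter 2: opening $5,091.41; interest $96.74 → $5,188.15; payment $2,687.59; balance $2,500.56
Quarter 3: opening $2,500.56; interest $47.51 → $2,548.07; payment $2,548.07; balance $0.00
Balance reaches $0.00 in quarter 3.

3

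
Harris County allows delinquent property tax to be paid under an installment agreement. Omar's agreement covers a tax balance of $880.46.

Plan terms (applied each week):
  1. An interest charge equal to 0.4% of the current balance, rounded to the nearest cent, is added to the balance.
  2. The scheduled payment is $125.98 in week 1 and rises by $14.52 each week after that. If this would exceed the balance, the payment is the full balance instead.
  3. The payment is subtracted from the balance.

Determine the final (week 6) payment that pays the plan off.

$117.93

Week 1: opening $880.46; interest $3.52 → $883.98; payment $125.98; balance $758.00
Week 2: opening $758.00; interest $3.03 → $761.03; payment $140.50; balance $620.53
Week 3: opening $620.53; interest $2.48 → $623.01; payment $155.02; balance $467.99
Week 4: opening $467.99; interest $1.87 → $469.86; payment $169.54; balance $300.32
Week 5: opening $300.32; interest $1.20 → $301.52; payment $184.06; balance $117.46
Week 6: opening $117.46; interest $0.47 → $117.93; payment $117.93; balance $0.00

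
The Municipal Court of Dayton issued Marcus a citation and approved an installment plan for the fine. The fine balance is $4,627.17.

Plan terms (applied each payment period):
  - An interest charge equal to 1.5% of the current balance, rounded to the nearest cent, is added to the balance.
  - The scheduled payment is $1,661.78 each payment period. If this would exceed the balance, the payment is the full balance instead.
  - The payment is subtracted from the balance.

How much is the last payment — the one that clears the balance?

$1,439.82

Payment period 1: opening $4,627.17; interest $69.41 → $4,696.58; payment $1,661.78; balance $3,034.80
Payment period 2: opening $3,034.80; interest $45.52 → $3,080.32; payment $1,661.78; balance $1,418.54
Payment period 3: opening $1,418.54; interest $21.28 → $1,439.82; payment $1,439.82; balance $0.00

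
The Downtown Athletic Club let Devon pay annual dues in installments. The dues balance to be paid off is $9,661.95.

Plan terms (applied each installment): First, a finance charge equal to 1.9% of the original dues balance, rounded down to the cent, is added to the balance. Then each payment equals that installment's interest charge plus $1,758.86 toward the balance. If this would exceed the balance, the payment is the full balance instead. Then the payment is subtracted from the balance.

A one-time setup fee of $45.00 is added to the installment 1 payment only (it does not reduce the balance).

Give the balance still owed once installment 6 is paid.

$0.00

Installment 1: opening $9,661.95; interest $183.57 → $9,845.52; payment $1,942.43 (+ $45.00 fee); balance $7,903.09
Installment 2: opening $7,903.09; interest $183.57 → $8,086.66; payment $1,942.43; balance $6,144.23
Installment 3: opening $6,144.23; interest $183.57 → $6,327.80; payment $1,942.43; balance $4,385.37
Installment 4: opening $4,385.37; interest $183.57 → $4,568.94; payment $1,942.43; balance $2,626.51
Installment 5: opening $2,626.51; interest $183.57 → $2,810.08; payment $1,942.43; balance $867.65
Installment 6: opening $867.65; interest $183.57 → $1,051.22; payment $1,051.22; balance $0.00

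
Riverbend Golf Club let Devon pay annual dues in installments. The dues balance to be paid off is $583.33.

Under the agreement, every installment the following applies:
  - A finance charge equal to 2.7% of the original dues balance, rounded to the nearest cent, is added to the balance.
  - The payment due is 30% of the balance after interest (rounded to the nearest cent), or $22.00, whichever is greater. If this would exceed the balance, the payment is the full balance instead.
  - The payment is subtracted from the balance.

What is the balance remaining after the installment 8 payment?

$68.26

Installment 1: opening $583.33; interest $15.75 → $599.08; payment $179.72; balance $419.36
Installment 2: opening $419.36; interest $15.75 → $435.11; payment $130.53; balance $304.58
Installment 3: opening $304.58; interest $15.75 → $320.33; payment $96.10; balance $224.23
Installment 4: opening $224.23; interest $15.75 → $239.98; payment $71.99; balance $167.99
Installment 5: opening $167.99; interest $15.75 → $183.74; payment $55.12; balance $128.62
Installment 6: opening $128.62; interest $15.75 → $144.37; payment $43.31; balance $101.06
Installment 7: opening $101.06; interest $15.75 → $116.81; payment $35.04; balance $81.77
Installment 8: opening $81.77; interest $15.75 → $97.52; payment $29.26; balance $68.26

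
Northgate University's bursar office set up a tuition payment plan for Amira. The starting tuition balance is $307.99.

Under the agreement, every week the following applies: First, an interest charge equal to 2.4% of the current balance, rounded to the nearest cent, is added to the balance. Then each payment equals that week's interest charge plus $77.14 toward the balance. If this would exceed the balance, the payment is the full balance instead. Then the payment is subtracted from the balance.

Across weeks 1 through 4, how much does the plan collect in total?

$326.45

Week 1: opening $307.99; interest $7.39 → $315.38; payment $84.53; balance $230.85
Week 2: opening $230.85; interest $5.54 → $236.39; payment $82.68; balance $153.71
Week 3: opening $153.71; interest $3.69 → $157.40; payment $80.83; balance $76.57
Week 4: opening $76.57; interest $1.84 → $78.41; payment $78.41; balance $0.00
Total paid: $326.45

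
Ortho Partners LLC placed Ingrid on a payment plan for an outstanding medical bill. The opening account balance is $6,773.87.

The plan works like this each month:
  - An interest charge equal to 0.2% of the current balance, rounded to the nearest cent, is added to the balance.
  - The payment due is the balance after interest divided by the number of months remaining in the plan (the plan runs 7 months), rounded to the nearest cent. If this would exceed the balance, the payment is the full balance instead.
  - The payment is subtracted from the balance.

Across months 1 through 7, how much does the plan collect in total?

$6,828.29

Month 1: opening $6,773.87; interest $13.55 → $6,787.42; payment $969.63; balance $5,817.79
Month 2: opening $5,817.79; interest $11.64 → $5,829.43; payment $971.57; balance $4,857.86
Month 3: opening $4,857.86; interest $9.72 → $4,867.58; payment $973.52; balance $3,894.06
Month 4: opening $3,894.06; interest $7.79 → $3,901.85; payment $975.46; balance $2,926.39
Month 5: opening $2,926.39; interest $5.85 → $2,932.24; payment $977.41; balance $1,954.83
Month 6: opening $1,954.83; interest $3.91 → $1,958.74; payment $979.37; balance $979.37
Month 7: opening $979.37; interest $1.96 → $981.33; payment $981.33; balance $0.00
Total paid: $6,828.29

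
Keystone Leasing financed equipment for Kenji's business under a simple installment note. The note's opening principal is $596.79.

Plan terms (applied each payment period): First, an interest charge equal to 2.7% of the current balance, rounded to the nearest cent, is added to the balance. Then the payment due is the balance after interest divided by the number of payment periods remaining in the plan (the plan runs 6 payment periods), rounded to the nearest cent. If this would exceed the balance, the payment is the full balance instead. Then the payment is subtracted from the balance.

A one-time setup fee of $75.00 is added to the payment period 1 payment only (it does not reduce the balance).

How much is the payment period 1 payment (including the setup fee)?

$177.15

Payment period 1: opening $596.79; interest $16.11 → $612.90; payment $102.15 (+ $75.00 fee); balance $510.75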